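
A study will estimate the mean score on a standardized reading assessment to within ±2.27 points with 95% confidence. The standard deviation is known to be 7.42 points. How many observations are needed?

For a mean, the margin of error is E = z·σ/√n, so n = (zσ/E)².
At 95% confidence, z = 1.960.
n = (1.960 × 7.42 / 2.27)² = 41.05
Round up: n = 42.

42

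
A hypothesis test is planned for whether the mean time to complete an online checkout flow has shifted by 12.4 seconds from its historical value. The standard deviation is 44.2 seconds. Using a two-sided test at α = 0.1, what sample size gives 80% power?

n = 79

For a one-sample z-test, n = ((z_{α/2} + z_β)·σ/δ)².
z_{α/2} = 1.645 (two-sided α = 0.1); z_β = 0.842 (power 80% → β = 0.2).
n = (2.487 × 44.2 / 12.4)² = 78.59
Round up: n = 79.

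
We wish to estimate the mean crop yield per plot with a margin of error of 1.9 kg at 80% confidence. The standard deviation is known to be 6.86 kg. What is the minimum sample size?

For a mean, the margin of error is E = z·σ/√n, so n = (zσ/E)².
At 80% confidence, z = 1.282.
n = (1.282 × 6.86 / 1.9)² = 21.42
Round up: n = 22.

22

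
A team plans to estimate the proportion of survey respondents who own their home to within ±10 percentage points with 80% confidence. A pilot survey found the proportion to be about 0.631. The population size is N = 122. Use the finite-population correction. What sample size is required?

For a proportion with margin E = 0.1 at 80% confidence, z = 1.282.
n = p̂(1−p̂)(z/E)² = 0.631 × 0.369 × (1.282/0.1)² = 38.27 — call this n₀.
Finite-population correction with N = 122: n = n₀ / (1 + (n₀−1)/N) = 38.27 / 1.305 = 29.33
Round up: n = 30.

n = 30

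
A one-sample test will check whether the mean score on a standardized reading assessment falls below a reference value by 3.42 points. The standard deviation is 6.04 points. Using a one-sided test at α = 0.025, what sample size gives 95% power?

For a one-sample z-test, n = ((z_α + z_β)·σ/δ)².
z_α = 1.960 (one-sided α = 0.025); z_β = 1.645 (power 95% → β = 0.05).
n = (3.605 × 6.04 / 3.42)² = 40.54
Round up: n = 41.

41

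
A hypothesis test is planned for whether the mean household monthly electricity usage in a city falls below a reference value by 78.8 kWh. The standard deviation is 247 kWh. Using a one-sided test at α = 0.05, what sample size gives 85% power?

For a one-sample z-test, n = ((z_α + z_β)·σ/δ)².
z_α = 1.645 (one-sided α = 0.05); z_β = 1.036 (power 85% → β = 0.15).
n = (2.681 × 247 / 78.8)² = 70.62
Round up: n = 71.

71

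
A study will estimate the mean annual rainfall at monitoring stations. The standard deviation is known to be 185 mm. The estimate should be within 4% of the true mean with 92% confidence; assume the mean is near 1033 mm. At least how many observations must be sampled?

62

For a mean, the margin of error is E = z·σ/√n, so n = (zσ/E)².
At 92% confidence, z = 1.751.
E = 4% of 1033 = 41.32 mm.
n = (1.751 × 185 / 41.32)² = 61.46
Round up: n = 62.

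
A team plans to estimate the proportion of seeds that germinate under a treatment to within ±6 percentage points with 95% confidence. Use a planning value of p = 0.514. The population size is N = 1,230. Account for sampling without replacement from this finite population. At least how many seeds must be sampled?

For a proportion with margin E = 0.06 at 95% confidence, z = 1.960.
n = p̂(1−p̂)(z/E)² = 0.514 × 0.486 × (1.960/0.06)² = 266.57 — call this n₀.
Finite-population correction with N = 1,230: n = n₀ / (1 + (n₀−1)/N) = 266.57 / 1.216 = 219.22
Round up: n = 220.

220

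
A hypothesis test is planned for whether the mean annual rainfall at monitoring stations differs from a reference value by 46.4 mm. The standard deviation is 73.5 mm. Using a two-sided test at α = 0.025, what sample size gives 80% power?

For a one-sample z-test, n = ((z_{α/2} + z_β)·σ/δ)².
z_{α/2} = 2.241 (two-sided α = 0.025); z_β = 0.842 (power 80% → β = 0.2).
n = (3.083 × 73.5 / 46.4)² = 23.85
Round up: n = 24.

24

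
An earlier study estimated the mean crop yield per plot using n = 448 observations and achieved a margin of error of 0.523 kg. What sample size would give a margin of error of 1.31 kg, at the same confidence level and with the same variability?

72

Margin of error scales as 1/√n, so n₂ = n₁·(E₁/E₂)².
n₂ = 448 × (0.523/1.31)² = 448 × 0.1594 = 71.41
Round up: n₂ = 72.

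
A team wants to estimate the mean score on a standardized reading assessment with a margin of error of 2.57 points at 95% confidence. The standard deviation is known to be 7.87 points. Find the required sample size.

For a mean, the margin of error is E = z·σ/√n, so n = (zσ/E)².
At 95% confidence, z = 1.960.
n = (1.960 × 7.87 / 2.57)² = 36.02
Round up: n = 37.

37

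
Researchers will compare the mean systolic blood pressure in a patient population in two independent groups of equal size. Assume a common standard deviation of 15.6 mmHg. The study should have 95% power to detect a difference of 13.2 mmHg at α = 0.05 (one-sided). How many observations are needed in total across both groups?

62 total

For two equal groups, n per group = 2·((z_α + z_β)·σ/δ)².
z_α = 1.645; z_β = 1.645 (power 95%).
n = 2 × (3.290 × 15.6 / 13.2)² = 2 × 15.12 = 30.24
Round up: n = 31 per group.
Total across both groups: 2 × 31 = 62.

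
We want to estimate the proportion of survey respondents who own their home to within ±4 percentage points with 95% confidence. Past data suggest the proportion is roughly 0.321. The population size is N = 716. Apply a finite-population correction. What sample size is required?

For a proportion with margin E = 0.04 at 95% confidence, z = 1.960.
n = p̂(1−p̂)(z/E)² = 0.321 × 0.679 × (1.960/0.04)² = 523.32 — call this n₀.
Finite-population correction with N = 716: n = n₀ / (1 + (n₀−1)/N) = 523.32 / 1.729 = 302.67
Round up: n = 303.

303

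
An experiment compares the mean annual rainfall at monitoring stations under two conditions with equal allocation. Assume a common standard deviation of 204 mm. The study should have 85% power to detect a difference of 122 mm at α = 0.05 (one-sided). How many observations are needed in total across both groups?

82 total

For two equal groups, n per group = 2·((z_α + z_β)·σ/δ)².
z_α = 1.645; z_β = 1.036 (power 85%).
n = 2 × (2.681 × 204 / 122)² = 2 × 20.10 = 40.20
Round up: n = 41 per group.
Total across both groups: 2 × 41 = 82.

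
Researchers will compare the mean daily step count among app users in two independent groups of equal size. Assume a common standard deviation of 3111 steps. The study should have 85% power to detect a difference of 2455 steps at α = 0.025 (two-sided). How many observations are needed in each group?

For two equal groups, n per group = 2·((z_{α/2} + z_β)·σ/δ)².
z_{α/2} = 2.241; z_β = 1.036 (power 85%).
n = 2 × (3.277 × 3111 / 2455)² = 2 × 17.24 = 34.48
Round up: n = 35 per group.

35 per group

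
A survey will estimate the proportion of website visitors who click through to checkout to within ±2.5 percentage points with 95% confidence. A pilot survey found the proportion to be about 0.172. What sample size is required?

876

For a proportion with margin E = 0.025 at 95% confidence, z = 1.960.
n = p̂(1−p̂)(z/E)² = 0.172 × 0.828 × (1.960/0.025)² = 875.37
Round up: n = 876.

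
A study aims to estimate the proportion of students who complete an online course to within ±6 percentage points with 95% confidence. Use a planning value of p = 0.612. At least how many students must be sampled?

n = 254

For a proportion with margin E = 0.06 at 95% confidence, z = 1.960.
n = p̂(1−p̂)(z/E)² = 0.612 × 0.388 × (1.960/0.06)² = 253.39
Round up: n = 254.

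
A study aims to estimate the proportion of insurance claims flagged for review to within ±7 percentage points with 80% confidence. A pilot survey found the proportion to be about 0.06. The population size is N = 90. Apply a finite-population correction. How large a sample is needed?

For a proportion with margin E = 0.07 at 80% confidence, z = 1.282.
n = p̂(1−p̂)(z/E)² = 0.06 × 0.94 × (1.282/0.07)² = 18.92 — call this n₀.
Finite-population correction with N = 90: n = n₀ / (1 + (n₀−1)/N) = 18.92 / 1.199 = 15.78
Round up: n = 16.

16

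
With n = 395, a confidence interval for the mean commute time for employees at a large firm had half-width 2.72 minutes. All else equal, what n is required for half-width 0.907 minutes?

3553

Margin of error scales as 1/√n, so n₂ = n₁·(E₁/E₂)².
n₂ = 395 × (2.72/0.907)² = 395 × 8.993 = 3552.24
Round up: n₂ = 3553.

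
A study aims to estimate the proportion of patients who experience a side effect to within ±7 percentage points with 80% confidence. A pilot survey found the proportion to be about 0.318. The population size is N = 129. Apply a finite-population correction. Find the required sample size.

47

For a proportion with margin E = 0.07 at 80% confidence, z = 1.282.
n = p̂(1−p̂)(z/E)² = 0.318 × 0.682 × (1.282/0.07)² = 72.74 — call this n₀.
Finite-population correction with N = 129: n = n₀ / (1 + (n₀−1)/N) = 72.74 / 1.556 = 46.75
Round up: n = 47.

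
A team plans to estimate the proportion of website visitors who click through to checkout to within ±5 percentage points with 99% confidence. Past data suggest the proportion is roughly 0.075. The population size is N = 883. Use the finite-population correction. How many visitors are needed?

For a proportion with margin E = 0.05 at 99% confidence, z = 2.576.
n = p̂(1−p̂)(z/E)² = 0.075 × 0.925 × (2.576/0.05)² = 184.14 — call this n₀.
Finite-population correction with N = 883: n = n₀ / (1 + (n₀−1)/N) = 184.14 / 1.207 = 152.56
Round up: n = 153.

153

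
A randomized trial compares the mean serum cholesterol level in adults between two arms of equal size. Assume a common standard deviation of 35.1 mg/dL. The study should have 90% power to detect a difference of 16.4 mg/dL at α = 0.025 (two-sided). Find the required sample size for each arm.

For two equal groups, n per group = 2·((z_{α/2} + z_β)·σ/δ)².
z_{α/2} = 2.241; z_β = 1.282 (power 90%).
n = 2 × (3.523 × 35.1 / 16.4)² = 2 × 56.85 = 113.70
Round up: n = 114 per group.

114 per group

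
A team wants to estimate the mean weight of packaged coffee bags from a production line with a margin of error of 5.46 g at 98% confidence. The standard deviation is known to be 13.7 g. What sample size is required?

For a mean, the margin of error is E = z·σ/√n, so n = (zσ/E)².
At 98% confidence, z = 2.326.
n = (2.326 × 13.7 / 5.46)² = 34.06
Round up: n = 35.

35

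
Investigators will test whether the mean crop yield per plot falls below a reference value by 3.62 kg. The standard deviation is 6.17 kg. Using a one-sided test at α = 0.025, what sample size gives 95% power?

38

For a one-sample z-test, n = ((z_α + z_β)·σ/δ)².
z_α = 1.960 (one-sided α = 0.025); z_β = 1.645 (power 95% → β = 0.05).
n = (3.605 × 6.17 / 3.62)² = 37.75
Round up: n = 38.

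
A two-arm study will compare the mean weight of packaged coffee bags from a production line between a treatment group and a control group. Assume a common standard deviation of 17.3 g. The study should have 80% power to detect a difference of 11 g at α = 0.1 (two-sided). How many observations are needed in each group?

31 per group

For two equal groups, n per group = 2·((z_{α/2} + z_β)·σ/δ)².
z_{α/2} = 1.645; z_β = 0.842 (power 80%).
n = 2 × (2.487 × 17.3 / 11)² = 2 × 15.30 = 30.60
Round up: n = 31 per group.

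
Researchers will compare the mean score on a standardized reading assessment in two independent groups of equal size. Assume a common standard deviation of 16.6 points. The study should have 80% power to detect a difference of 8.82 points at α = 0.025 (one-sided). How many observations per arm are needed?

56 per group

For two equal groups, n per group = 2·((z_α + z_β)·σ/δ)².
z_α = 1.960; z_β = 0.842 (power 80%).
n = 2 × (2.802 × 16.6 / 8.82)² = 2 × 27.81 = 55.62
Round up: n = 56 per group.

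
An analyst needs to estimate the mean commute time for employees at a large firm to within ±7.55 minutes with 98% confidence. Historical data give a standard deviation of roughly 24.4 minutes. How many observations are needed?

For a mean, the margin of error is E = z·σ/√n, so n = (zσ/E)².
At 98% confidence, z = 2.326.
n = (2.326 × 24.4 / 7.55)² = 56.51
Round up: n = 57.

57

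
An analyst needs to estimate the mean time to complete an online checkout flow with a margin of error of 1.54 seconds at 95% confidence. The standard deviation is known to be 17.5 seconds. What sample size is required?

497

For a mean, the margin of error is E = z·σ/√n, so n = (zσ/E)².
At 95% confidence, z = 1.960.
n = (1.960 × 17.5 / 1.54)² = 496.07
Round up: n = 497.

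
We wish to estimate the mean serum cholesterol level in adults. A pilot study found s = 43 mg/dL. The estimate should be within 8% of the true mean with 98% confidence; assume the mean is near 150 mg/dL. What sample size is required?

For a mean, the margin of error is E = z·σ/√n, so n = (zσ/E)².
At 98% confidence, z = 2.326.
E = 8% of 150 = 12 mg/dL.
n = (2.326 × 43 / 12)² = 69.47
Round up: n = 70.

70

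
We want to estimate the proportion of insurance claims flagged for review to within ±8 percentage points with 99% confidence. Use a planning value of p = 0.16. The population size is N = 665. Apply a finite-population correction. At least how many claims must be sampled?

116

For a proportion with margin E = 0.08 at 99% confidence, z = 2.576.
n = p̂(1−p̂)(z/E)² = 0.16 × 0.84 × (2.576/0.08)² = 139.35 — call this n₀.
Finite-population correction with N = 665: n = n₀ / (1 + (n₀−1)/N) = 139.35 / 1.208 = 115.36
Round up: n = 116.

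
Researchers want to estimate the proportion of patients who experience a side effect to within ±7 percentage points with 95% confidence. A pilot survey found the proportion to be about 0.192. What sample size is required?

n = 122

For a proportion with margin E = 0.07 at 95% confidence, z = 1.960.
n = p̂(1−p̂)(z/E)² = 0.192 × 0.808 × (1.960/0.07)² = 121.63
Round up: n = 122.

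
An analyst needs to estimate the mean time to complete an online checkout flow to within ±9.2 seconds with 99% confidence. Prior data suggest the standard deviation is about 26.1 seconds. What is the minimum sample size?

For a mean, the margin of error is E = z·σ/√n, so n = (zσ/E)².
At 99% confidence, z = 2.576.
n = (2.576 × 26.1 / 9.2)² = 53.41
Round up: n = 54.

54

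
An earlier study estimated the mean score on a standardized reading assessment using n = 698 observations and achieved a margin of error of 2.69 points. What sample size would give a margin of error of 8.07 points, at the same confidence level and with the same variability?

Margin of error scales as 1/√n, so n₂ = n₁·(E₁/E₂)².
n₂ = 698 × (2.69/8.07)² = 698 × 0.1111 = 77.55
Round up: n₂ = 78.

78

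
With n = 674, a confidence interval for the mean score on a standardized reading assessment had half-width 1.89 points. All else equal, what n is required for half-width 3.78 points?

Margin of error scales as 1/√n, so n₂ = n₁·(E₁/E₂)².
n₂ = 674 × (1.89/3.78)² = 674 × 0.25 = 168.50
Round up: n₂ = 169.

169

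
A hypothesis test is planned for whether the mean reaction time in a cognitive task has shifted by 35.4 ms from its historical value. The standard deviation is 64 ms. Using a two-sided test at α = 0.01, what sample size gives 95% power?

For a one-sample z-test, n = ((z_{α/2} + z_β)·σ/δ)².
z_{α/2} = 2.576 (two-sided α = 0.01); z_β = 1.645 (power 95% → β = 0.05).
n = (4.221 × 64 / 35.4)² = 58.24
Round up: n = 59.

59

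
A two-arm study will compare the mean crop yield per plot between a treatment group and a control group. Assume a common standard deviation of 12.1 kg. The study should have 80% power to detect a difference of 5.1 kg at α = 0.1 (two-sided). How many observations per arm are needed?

70 per group

For two equal groups, n per group = 2·((z_{α/2} + z_β)·σ/δ)².
z_{α/2} = 1.645; z_β = 0.842 (power 80%).
n = 2 × (2.487 × 12.1 / 5.1)² = 2 × 34.82 = 69.64
Round up: n = 70 per group.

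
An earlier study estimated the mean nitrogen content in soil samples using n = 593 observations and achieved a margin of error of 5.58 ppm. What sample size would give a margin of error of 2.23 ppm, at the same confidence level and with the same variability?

3713

Margin of error scales as 1/√n, so n₂ = n₁·(E₁/E₂)².
n₂ = 593 × (5.58/2.23)² = 593 × 6.261 = 3712.77
Round up: n₂ = 3713.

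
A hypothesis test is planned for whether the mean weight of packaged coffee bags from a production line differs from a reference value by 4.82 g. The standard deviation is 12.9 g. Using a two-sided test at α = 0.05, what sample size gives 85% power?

65

For a one-sample z-test, n = ((z_{α/2} + z_β)·σ/δ)².
z_{α/2} = 1.960 (two-sided α = 0.05); z_β = 1.036 (power 85% → β = 0.15).
n = (2.996 × 12.9 / 4.82)² = 64.29
Round up: n = 65.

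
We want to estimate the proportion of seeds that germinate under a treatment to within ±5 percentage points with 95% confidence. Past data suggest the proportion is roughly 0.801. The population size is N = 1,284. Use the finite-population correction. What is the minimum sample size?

For a proportion with margin E = 0.05 at 95% confidence, z = 1.960.
n = p̂(1−p̂)(z/E)² = 0.801 × 0.199 × (1.960/0.05)² = 244.94 — call this n₀.
Finite-population correction with N = 1,284: n = n₀ / (1 + (n₀−1)/N) = 244.94 / 1.19 = 205.83
Round up: n = 206.

206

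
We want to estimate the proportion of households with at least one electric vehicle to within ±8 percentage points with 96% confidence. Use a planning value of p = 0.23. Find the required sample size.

117

For a proportion with margin E = 0.08 at 96% confidence, z = 2.054.
n = p̂(1−p̂)(z/E)² = 0.23 × 0.77 × (2.054/0.08)² = 116.75
Round up: n = 117.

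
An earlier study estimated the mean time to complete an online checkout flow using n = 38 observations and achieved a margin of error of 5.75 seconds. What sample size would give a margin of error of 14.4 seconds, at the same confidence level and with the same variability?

Margin of error scales as 1/√n, so n₂ = n₁·(E₁/E₂)².
n₂ = 38 × (5.75/14.4)² = 38 × 0.1594 = 6.06
Round up: n₂ = 7.

7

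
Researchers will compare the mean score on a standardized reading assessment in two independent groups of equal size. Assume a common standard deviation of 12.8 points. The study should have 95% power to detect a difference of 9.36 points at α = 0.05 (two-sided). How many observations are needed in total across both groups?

For two equal groups, n per group = 2·((z_{α/2} + z_β)·σ/δ)².
z_{α/2} = 1.960; z_β = 1.645 (power 95%).
n = 2 × (3.605 × 12.8 / 9.36)² = 2 × 24.30 = 48.60
Round up: n = 49 per group.
Total across both groups: 2 × 49 = 98.

98 total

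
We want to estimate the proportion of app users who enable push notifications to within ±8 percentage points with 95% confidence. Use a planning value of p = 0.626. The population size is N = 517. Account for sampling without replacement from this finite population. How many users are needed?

n = 111

For a proportion with margin E = 0.08 at 95% confidence, z = 1.960.
n = p̂(1−p̂)(z/E)² = 0.626 × 0.374 × (1.960/0.08)² = 140.53 — call this n₀.
Finite-population correction with N = 517: n = n₀ / (1 + (n₀−1)/N) = 140.53 / 1.27 = 110.65
Round up: n = 111.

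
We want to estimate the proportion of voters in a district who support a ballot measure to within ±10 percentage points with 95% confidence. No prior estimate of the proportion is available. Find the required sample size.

n = 97

For a proportion with margin E = 0.1 at 95% confidence, z = 1.960.
With no prior estimate, use p = 0.5, which maximizes p(1−p) at 0.25.
n = 0.25 × (z/E)² = 0.25 × (1.960/0.1)² = 96.04
Round up: n = 97.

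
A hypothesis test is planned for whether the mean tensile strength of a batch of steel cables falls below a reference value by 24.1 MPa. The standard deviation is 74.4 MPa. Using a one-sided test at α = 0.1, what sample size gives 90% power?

For a one-sample z-test, n = ((z_α + z_β)·σ/δ)².
z_α = 1.282 (one-sided α = 0.1); z_β = 1.282 (power 90% → β = 0.1).
n = (2.564 × 74.4 / 24.1)² = 62.65
Round up: n = 63.

63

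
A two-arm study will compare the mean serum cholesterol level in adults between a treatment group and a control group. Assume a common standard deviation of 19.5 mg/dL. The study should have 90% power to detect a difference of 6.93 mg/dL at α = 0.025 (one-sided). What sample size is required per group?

167 per group

For two equal groups, n per group = 2·((z_α + z_β)·σ/δ)².
z_α = 1.960; z_β = 1.282 (power 90%).
n = 2 × (3.242 × 19.5 / 6.93)² = 2 × 83.22 = 166.44
Round up: n = 167 per group.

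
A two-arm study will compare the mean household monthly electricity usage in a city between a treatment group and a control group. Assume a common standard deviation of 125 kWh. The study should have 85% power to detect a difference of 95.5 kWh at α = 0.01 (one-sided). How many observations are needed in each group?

39 per group

For two equal groups, n per group = 2·((z_α + z_β)·σ/δ)².
z_α = 2.326; z_β = 1.036 (power 85%).
n = 2 × (3.362 × 125 / 95.5)² = 2 × 19.36 = 38.72
Round up: n = 39 per group.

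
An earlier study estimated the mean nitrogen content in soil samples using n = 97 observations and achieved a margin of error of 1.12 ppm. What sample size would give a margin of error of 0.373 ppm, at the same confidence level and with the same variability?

Margin of error scales as 1/√n, so n₂ = n₁·(E₁/E₂)².
n₂ = 97 × (1.12/0.373)² = 97 × 9.016 = 874.55
Round up: n₂ = 875.

875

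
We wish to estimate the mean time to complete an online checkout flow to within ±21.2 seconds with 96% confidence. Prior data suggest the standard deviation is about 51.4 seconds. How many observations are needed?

For a mean, the margin of error is E = z·σ/√n, so n = (zσ/E)².
At 96% confidence, z = 2.054.
n = (2.054 × 51.4 / 21.2)² = 24.80
Round up: n = 25.

25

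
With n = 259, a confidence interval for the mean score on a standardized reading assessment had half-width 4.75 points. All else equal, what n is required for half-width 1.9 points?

1619

Margin of error scales as 1/√n, so n₂ = n₁·(E₁/E₂)².
n₂ = 259 × (4.75/1.9)² = 259 × 6.25 = 1618.75
Round up: n₂ = 1619.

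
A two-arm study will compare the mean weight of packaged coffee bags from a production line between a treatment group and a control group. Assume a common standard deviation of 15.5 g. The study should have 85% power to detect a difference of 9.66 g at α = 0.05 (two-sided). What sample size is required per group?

47 per group

For two equal groups, n per group = 2·((z_{α/2} + z_β)·σ/δ)².
z_{α/2} = 1.960; z_β = 1.036 (power 85%).
n = 2 × (2.996 × 15.5 / 9.66)² = 2 × 23.11 = 46.22
Round up: n = 47 per group.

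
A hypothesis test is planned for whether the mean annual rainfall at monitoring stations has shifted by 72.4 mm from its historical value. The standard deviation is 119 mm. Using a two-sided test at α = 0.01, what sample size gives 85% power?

36

For a one-sample z-test, n = ((z_{α/2} + z_β)·σ/δ)².
z_{α/2} = 2.576 (two-sided α = 0.01); z_β = 1.036 (power 85% → β = 0.15).
n = (3.612 × 119 / 72.4)² = 35.25
Round up: n = 36.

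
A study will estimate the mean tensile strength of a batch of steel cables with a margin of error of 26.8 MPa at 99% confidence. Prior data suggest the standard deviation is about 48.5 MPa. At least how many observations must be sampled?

For a mean, the margin of error is E = z·σ/√n, so n = (zσ/E)².
At 99% confidence, z = 2.576.
n = (2.576 × 48.5 / 26.8)² = 21.73
Round up: n = 22.

22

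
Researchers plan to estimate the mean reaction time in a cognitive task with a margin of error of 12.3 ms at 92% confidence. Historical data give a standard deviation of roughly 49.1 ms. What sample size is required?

n = 49

For a mean, the margin of error is E = z·σ/√n, so n = (zσ/E)².
At 92% confidence, z = 1.751.
n = (1.751 × 49.1 / 12.3)² = 48.86
Round up: n = 49.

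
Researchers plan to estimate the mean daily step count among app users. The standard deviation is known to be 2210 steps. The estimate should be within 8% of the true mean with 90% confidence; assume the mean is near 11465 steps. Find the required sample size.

For a mean, the margin of error is E = z·σ/√n, so n = (zσ/E)².
At 90% confidence, z = 1.645.
E = 8% of 11465 = 917.2 steps.
n = (1.645 × 2210 / 917.2)² = 15.71
Round up: n = 16.

16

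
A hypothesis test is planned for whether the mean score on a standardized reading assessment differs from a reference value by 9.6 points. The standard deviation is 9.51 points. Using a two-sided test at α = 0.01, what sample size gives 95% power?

n = 18

For a one-sample z-test, n = ((z_{α/2} + z_β)·σ/δ)².
z_{α/2} = 2.576 (two-sided α = 0.01); z_β = 1.645 (power 95% → β = 0.05).
n = (4.221 × 9.51 / 9.6)² = 17.48
Round up: n = 18.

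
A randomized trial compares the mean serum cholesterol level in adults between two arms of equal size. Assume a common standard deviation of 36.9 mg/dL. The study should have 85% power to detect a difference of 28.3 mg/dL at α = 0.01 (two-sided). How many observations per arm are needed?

45 per group

For two equal groups, n per group = 2·((z_{α/2} + z_β)·σ/δ)².
z_{α/2} = 2.576; z_β = 1.036 (power 85%).
n = 2 × (3.612 × 36.9 / 28.3)² = 2 × 22.18 = 44.36
Round up: n = 45 per group.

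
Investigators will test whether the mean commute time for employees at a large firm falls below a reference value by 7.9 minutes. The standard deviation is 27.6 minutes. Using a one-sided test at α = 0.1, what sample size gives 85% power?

n = 66

For a one-sample z-test, n = ((z_α + z_β)·σ/δ)².
z_α = 1.282 (one-sided α = 0.1); z_β = 1.036 (power 85% → β = 0.15).
n = (2.318 × 27.6 / 7.9)² = 65.58
Round up: n = 66.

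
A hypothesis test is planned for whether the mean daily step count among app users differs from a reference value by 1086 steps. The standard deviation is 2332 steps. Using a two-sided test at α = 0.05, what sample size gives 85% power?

For a one-sample z-test, n = ((z_{α/2} + z_β)·σ/δ)².
z_{α/2} = 1.960 (two-sided α = 0.05); z_β = 1.036 (power 85% → β = 0.15).
n = (2.996 × 2332 / 1086)² = 41.39
Round up: n = 42.

n = 42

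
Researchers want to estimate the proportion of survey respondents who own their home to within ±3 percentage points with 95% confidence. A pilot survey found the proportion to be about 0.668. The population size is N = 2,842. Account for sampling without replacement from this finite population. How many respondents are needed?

For a proportion with margin E = 0.03 at 95% confidence, z = 1.960.
n = p̂(1−p̂)(z/E)² = 0.668 × 0.332 × (1.960/0.03)² = 946.64 — call this n₀.
Finite-population correction with N = 2,842: n = n₀ / (1 + (n₀−1)/N) = 946.64 / 1.333 = 710.16
Round up: n = 711.

711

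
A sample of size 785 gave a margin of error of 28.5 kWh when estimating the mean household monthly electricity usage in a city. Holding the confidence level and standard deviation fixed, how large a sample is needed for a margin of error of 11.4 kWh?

Margin of error scales as 1/√n, so n₂ = n₁·(E₁/E₂)².
n₂ = 785 × (28.5/11.4)² = 785 × 6.25 = 4906.25
Round up: n₂ = 4907.

4907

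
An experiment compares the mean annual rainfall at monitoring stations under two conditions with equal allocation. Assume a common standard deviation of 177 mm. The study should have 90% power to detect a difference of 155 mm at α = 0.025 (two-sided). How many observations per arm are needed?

33 per group

For two equal groups, n per group = 2·((z_{α/2} + z_β)·σ/δ)².
z_{α/2} = 2.241; z_β = 1.282 (power 90%).
n = 2 × (3.523 × 177 / 155)² = 2 × 16.18 = 32.36
Round up: n = 33 per group.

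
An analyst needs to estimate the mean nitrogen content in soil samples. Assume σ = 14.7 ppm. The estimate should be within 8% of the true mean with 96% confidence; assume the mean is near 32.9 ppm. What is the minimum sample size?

For a mean, the margin of error is E = z·σ/√n, so n = (zσ/E)².
At 96% confidence, z = 2.054.
E = 8% of 32.9 = 2.632 ppm.
n = (2.054 × 14.7 / 2.632)² = 131.60
Round up: n = 132.

132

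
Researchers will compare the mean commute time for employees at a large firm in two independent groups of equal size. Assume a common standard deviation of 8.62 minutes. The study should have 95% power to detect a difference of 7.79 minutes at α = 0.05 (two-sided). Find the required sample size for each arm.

32 per group

For two equal groups, n per group = 2·((z_{α/2} + z_β)·σ/δ)².
z_{α/2} = 1.960; z_β = 1.645 (power 95%).
n = 2 × (3.605 × 8.62 / 7.79)² = 2 × 15.91 = 31.82
Round up: n = 32 per group.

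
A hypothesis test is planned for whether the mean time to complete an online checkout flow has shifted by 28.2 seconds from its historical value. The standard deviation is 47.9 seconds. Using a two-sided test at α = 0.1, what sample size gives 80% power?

18

For a one-sample z-test, n = ((z_{α/2} + z_β)·σ/δ)².
z_{α/2} = 1.645 (two-sided α = 0.1); z_β = 0.842 (power 80% → β = 0.2).
n = (2.487 × 47.9 / 28.2)² = 17.85
Round up: n = 18.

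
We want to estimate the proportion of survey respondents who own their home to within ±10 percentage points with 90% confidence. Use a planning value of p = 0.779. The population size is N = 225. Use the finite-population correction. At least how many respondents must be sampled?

For a proportion with margin E = 0.1 at 90% confidence, z = 1.645.
n = p̂(1−p̂)(z/E)² = 0.779 × 0.221 × (1.645/0.1)² = 46.59 — call this n₀.
Finite-population correction with N = 225: n = n₀ / (1 + (n₀−1)/N) = 46.59 / 1.203 = 38.73
Round up: n = 39.

n = 39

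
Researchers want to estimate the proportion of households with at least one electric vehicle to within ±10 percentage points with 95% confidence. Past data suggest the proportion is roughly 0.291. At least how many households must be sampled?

80

For a proportion with margin E = 0.1 at 95% confidence, z = 1.960.
n = p̂(1−p̂)(z/E)² = 0.291 × 0.709 × (1.960/0.1)² = 79.26
Round up: n = 80.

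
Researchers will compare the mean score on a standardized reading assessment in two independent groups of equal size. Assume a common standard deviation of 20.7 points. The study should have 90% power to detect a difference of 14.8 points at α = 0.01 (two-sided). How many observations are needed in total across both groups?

118 total

For two equal groups, n per group = 2·((z_{α/2} + z_β)·σ/δ)².
z_{α/2} = 2.576; z_β = 1.282 (power 90%).
n = 2 × (3.858 × 20.7 / 14.8)² = 2 × 29.12 = 58.24
Round up: n = 59 per group.
Total across both groups: 2 × 59 = 118.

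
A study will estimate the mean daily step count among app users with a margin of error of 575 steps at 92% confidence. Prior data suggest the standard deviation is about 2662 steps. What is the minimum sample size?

66

For a mean, the margin of error is E = z·σ/√n, so n = (zσ/E)².
At 92% confidence, z = 1.751.
n = (1.751 × 2662 / 575)² = 65.71
Round up: n = 66.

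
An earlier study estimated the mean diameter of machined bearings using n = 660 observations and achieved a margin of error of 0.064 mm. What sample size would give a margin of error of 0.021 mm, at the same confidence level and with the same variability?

Margin of error scales as 1/√n, so n₂ = n₁·(E₁/E₂)².
n₂ = 660 × (0.064/0.021)² = 660 × 9.288 = 6130.08
Round up: n₂ = 6131.

6131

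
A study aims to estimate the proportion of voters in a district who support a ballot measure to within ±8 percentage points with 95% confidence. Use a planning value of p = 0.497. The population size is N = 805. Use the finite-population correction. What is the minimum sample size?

For a proportion with margin E = 0.08 at 95% confidence, z = 1.960.
n = p̂(1−p̂)(z/E)² = 0.497 × 0.503 × (1.960/0.08)² = 150.06 — call this n₀.
Finite-population correction with N = 805: n = n₀ / (1 + (n₀−1)/N) = 150.06 / 1.185 = 126.63
Round up: n = 127.

n = 127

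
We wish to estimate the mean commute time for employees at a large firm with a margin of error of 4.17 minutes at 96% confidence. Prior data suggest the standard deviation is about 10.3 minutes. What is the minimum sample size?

26

For a mean, the margin of error is E = z·σ/√n, so n = (zσ/E)².
At 96% confidence, z = 2.054.
n = (2.054 × 10.3 / 4.17)² = 25.74
Round up: n = 26.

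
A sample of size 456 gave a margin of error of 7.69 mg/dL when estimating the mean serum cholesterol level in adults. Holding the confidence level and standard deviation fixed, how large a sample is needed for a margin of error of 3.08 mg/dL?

Margin of error scales as 1/√n, so n₂ = n₁·(E₁/E₂)².
n₂ = 456 × (7.69/3.08)² = 456 × 6.234 = 2842.70
Round up: n₂ = 2843.

n = 2843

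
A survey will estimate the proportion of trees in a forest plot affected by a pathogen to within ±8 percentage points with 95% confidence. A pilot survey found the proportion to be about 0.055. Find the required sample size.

32

For a proportion with margin E = 0.08 at 95% confidence, z = 1.960.
n = p̂(1−p̂)(z/E)² = 0.055 × 0.945 × (1.960/0.08)² = 31.20
Round up: n = 32.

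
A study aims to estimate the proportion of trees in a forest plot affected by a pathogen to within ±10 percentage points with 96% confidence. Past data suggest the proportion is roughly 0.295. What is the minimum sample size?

n = 88

For a proportion with margin E = 0.1 at 96% confidence, z = 2.054.
n = p̂(1−p̂)(z/E)² = 0.295 × 0.705 × (2.054/0.1)² = 87.74
Round up: n = 88.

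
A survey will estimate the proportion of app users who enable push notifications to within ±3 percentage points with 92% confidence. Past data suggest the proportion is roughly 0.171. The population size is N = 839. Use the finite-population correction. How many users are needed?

n = 307

For a proportion with margin E = 0.03 at 92% confidence, z = 1.751.
n = p̂(1−p̂)(z/E)² = 0.171 × 0.829 × (1.751/0.03)² = 482.93 — call this n₀.
Finite-population correction with N = 839: n = n₀ / (1 + (n₀−1)/N) = 482.93 / 1.574 = 306.82
Round up: n = 307.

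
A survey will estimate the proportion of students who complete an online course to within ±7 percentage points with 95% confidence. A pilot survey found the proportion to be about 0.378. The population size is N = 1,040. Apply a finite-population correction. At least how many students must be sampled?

For a proportion with margin E = 0.07 at 95% confidence, z = 1.960.
n = p̂(1−p̂)(z/E)² = 0.378 × 0.622 × (1.960/0.07)² = 184.33 — call this n₀.
Finite-population correction with N = 1,040: n = n₀ / (1 + (n₀−1)/N) = 184.33 / 1.176 = 156.74
Round up: n = 157.

157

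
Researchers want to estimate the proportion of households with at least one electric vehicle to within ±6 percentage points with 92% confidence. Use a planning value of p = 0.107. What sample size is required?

82

For a proportion with margin E = 0.06 at 92% confidence, z = 1.751.
n = p̂(1−p̂)(z/E)² = 0.107 × 0.893 × (1.751/0.06)² = 81.38
Round up: n = 82.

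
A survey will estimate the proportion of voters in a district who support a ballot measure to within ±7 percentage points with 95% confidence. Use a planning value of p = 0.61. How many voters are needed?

187

For a proportion with margin E = 0.07 at 95% confidence, z = 1.960.
n = p̂(1−p̂)(z/E)² = 0.61 × 0.39 × (1.960/0.07)² = 186.51
Round up: n = 187.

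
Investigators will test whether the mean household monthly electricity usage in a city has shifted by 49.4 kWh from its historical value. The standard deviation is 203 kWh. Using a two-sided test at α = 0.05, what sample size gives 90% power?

For a one-sample z-test, n = ((z_{α/2} + z_β)·σ/δ)².
z_{α/2} = 1.960 (two-sided α = 0.05); z_β = 1.282 (power 90% → β = 0.1).
n = (3.242 × 203 / 49.4)² = 177.49
Round up: n = 178.

178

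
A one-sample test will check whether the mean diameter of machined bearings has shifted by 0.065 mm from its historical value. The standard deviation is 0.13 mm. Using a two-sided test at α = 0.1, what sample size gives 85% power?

29

For a one-sample z-test, n = ((z_{α/2} + z_β)·σ/δ)².
z_{α/2} = 1.645 (two-sided α = 0.1); z_β = 1.036 (power 85% → β = 0.15).
n = (2.681 × 0.13 / 0.065)² = 28.75
Round up: n = 29.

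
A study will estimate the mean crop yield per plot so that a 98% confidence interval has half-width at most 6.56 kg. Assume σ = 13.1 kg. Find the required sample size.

For a mean, the margin of error is E = z·σ/√n, so n = (zσ/E)².
At 98% confidence, z = 2.326.
n = (2.326 × 13.1 / 6.56)² = 21.58
Round up: n = 22.

22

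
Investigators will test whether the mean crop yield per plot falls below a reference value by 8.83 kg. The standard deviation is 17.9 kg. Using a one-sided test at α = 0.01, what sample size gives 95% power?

For a one-sample z-test, n = ((z_α + z_β)·σ/δ)².
z_α = 2.326 (one-sided α = 0.01); z_β = 1.645 (power 95% → β = 0.05).
n = (3.971 × 17.9 / 8.83)² = 64.80
Round up: n = 65.

n = 65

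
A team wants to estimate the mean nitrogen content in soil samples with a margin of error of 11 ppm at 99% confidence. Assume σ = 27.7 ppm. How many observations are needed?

For a mean, the margin of error is E = z·σ/√n, so n = (zσ/E)².
At 99% confidence, z = 2.576.
n = (2.576 × 27.7 / 11)² = 42.08
Round up: n = 43.

43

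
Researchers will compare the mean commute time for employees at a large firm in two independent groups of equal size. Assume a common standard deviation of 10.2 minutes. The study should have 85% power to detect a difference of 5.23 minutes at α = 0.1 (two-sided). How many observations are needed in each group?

55 per group

For two equal groups, n per group = 2·((z_{α/2} + z_β)·σ/δ)².
z_{α/2} = 1.645; z_β = 1.036 (power 85%).
n = 2 × (2.681 × 10.2 / 5.23)² = 2 × 27.34 = 54.68
Round up: n = 55 per group.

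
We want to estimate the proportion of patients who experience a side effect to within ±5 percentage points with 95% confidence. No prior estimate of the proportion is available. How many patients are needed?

For a proportion with margin E = 0.05 at 95% confidence, z = 1.960.
With no prior estimate, use p = 0.5, which maximizes p(1−p) at 0.25.
n = 0.25 × (z/E)² = 0.25 × (1.960/0.05)² = 384.16
Round up: n = 385.

n = 385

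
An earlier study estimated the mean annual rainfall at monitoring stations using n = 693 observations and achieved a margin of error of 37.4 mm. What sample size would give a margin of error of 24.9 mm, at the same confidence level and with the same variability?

1564

Margin of error scales as 1/√n, so n₂ = n₁·(E₁/E₂)².
n₂ = 693 × (37.4/24.9)² = 693 × 2.256 = 1563.41
Round up: n₂ = 1564.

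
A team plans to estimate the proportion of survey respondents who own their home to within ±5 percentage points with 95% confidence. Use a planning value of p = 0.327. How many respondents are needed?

For a proportion with margin E = 0.05 at 95% confidence, z = 1.960.
n = p̂(1−p̂)(z/E)² = 0.327 × 0.673 × (1.960/0.05)² = 338.17
Round up: n = 339.

n = 339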